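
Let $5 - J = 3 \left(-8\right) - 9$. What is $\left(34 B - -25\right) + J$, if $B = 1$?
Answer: $97$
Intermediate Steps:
$J = 38$ ($J = 5 - \left(3 \left(-8\right) - 9\right) = 5 - \left(-24 - 9\right) = 5 - -33 = 5 + 33 = 38$)
$\left(34 B - -25\right) + J = \left(34 \cdot 1 - -25\right) + 38 = \left(34 + \left(-67 + 92\right)\right) + 38 = \left(34 + 25\right) + 38 = 59 + 38 = 97$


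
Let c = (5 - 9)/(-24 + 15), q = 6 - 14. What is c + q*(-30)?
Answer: 2164/9 ≈ 240.44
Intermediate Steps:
q = -8
c = 4/9 (c = -4/(-9) = -4*(-⅑) = 4/9 ≈ 0.44444)
c + q*(-30) = 4/9 - 8*(-30) = 4/9 + 240 = 2164/9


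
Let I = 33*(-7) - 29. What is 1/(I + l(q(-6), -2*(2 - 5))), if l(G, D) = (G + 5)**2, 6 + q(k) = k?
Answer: -1/211 ≈ -0.0047393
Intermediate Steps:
q(k) = -6 + k
l(G, D) = (5 + G)**2
I = -260 (I = -231 - 29 = -260)
1/(I + l(q(-6), -2*(2 - 5))) = 1/(-260 + (5 + (-6 - 6))**2) = 1/(-260 + (5 - 12)**2) = 1/(-260 + (-7)**2) = 1/(-260 + 49) = 1/(-211) = -1/211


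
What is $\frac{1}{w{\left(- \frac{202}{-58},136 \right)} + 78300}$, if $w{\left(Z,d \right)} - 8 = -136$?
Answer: $\frac{1}{78172} \approx 1.2792 \cdot 10^{-5}$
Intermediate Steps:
$w{\left(Z,d \right)} = -128$ ($w{\left(Z,d \right)} = 8 - 136 = -128$)
$\frac{1}{w{\left(- \frac{202}{-58},136 \right)} + 78300} = \frac{1}{-128 + 78300} = \frac{1}{78172}$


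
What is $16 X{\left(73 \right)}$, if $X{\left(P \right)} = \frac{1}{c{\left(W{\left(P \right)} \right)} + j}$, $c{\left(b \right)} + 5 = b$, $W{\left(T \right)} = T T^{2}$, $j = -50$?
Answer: $\frac{8}{194481} \approx 4.1135 \cdot 10^{-5}$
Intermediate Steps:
$W{\left(T \right)} = T^{3}$
$c{\left(b \right)} = -5 + b$
$X{\left(P \right)} = \frac{1}{-55 + P^{3}}$ ($X{\left(P \right)} = \frac{1}{\left(-5 + P^{3}\right) - 50} = \frac{1}{-55 + P^{3}}$)
$16 X{\left(73 \right)} = \frac{16}{-55 + 73^{3}} = \frac{16}{-55 + 389017} = \frac{16}{388962} = 16 \cdot \frac{1}{388962} = \frac{8}{194481}$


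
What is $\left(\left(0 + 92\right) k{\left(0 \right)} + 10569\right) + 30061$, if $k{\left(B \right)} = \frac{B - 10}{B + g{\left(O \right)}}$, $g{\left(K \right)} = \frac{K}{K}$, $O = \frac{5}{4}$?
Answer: $39710$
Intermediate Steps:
$O = \frac{5}{4}$ ($O = 5 \cdot \frac{1}{4} = \frac{5}{4} \approx 1.25$)
$g{\left(K \right)} = 1$
$k{\left(B \right)} = \frac{-10 + B}{1 + B}$ ($k{\left(B \right)} = \frac{B - 10}{B + 1} = \frac{B - 10}{1 + B} = \frac{-10 + B}{1 + B}$)
$\left(\left(0 + 92\right) k{\left(0 \right)} + 10569\right) + 30061 = \left(\left(0 + 92\right) \frac{-10 + 0}{1 + 0} + 10569\right) + 30061 = \left(92 \cdot 1^{-1} \left(-10\right) + 10569\right) + 30061 = \left(92 \cdot 1 \left(-10\right) + 10569\right) + 30061 = \left(92 \left(-10\right) + 10569\right) + 30061 = \left(-920 + 10569\right) + 30061 = 9649 + 30061 = 39710$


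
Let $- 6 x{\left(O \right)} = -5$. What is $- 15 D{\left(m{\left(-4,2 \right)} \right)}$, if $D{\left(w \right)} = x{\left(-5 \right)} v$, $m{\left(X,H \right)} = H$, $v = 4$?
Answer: $-50$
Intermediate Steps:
$x{\left(O \right)} = \frac{5}{6}$ ($x{\left(O \right)} = \left(- \frac{1}{6}\right) \left(-5\right) = \frac{5}{6}$)
$D{\left(w \right)} = \frac{10}{3}$ ($D{\left(w \right)} = \frac{5}{6} \cdot 4 = \frac{10}{3}$)
$- 15 D{\left(m{\left(-4,2 \right)} \right)} = \left(-15\right) \frac{10}{3} = -50$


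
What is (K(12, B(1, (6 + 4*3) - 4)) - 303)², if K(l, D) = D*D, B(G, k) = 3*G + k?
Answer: 196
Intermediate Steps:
B(G, k) = k + 3*G
K(l, D) = D²
(K(12, B(1, (6 + 4*3) - 4)) - 303)² = ((((6 + 4*3) - 4) + 3*1)² - 303)² = ((((6 + 12) - 4) + 3)² - 303)² = (((18 - 4) + 3)² - 303)² = ((14 + 3)² - 303)² = (17² - 303)² = (289 - 303)² = (-14)² = 196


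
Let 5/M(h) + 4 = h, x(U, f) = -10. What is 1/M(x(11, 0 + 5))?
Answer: -14/5 ≈ -2.8000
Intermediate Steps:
M(h) = 5/(-4 + h)
1/M(x(11, 0 + 5)) = 1/(5/(-4 - 10)) = 1/(5/(-14)) = 1/(5*(-1/14)) = 1/(-5/14) = -14/5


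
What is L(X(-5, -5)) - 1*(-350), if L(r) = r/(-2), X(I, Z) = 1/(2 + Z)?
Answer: 2101/6 ≈ 350.17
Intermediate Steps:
L(r) = -r/2 (L(r) = r*(-½) = -r/2)
L(X(-5, -5)) - 1*(-350) = -1/(2*(2 - 5)) - 1*(-350) = -½/(-3) + 350 = -½*(-⅓) + 350 = ⅙ + 350 = 2101/6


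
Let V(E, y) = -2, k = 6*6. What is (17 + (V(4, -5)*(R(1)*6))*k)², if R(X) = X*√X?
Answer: 172225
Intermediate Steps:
k = 36
R(X) = X^(3/2)
(17 + (V(4, -5)*(R(1)*6))*k)² = (17 - 2*1^(3/2)*6*36)² = (17 - 2*6*36)² = (17 - 12*36)² = (17 - 432)² = (-415)² = 172225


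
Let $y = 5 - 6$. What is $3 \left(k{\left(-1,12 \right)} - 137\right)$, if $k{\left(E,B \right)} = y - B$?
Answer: $-450$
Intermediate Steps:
$y = -1$
$k{\left(E,B \right)} = -1 - B$
$3 \left(k{\left(-1,12 \right)} - 137\right) = 3 \left(\left(-1 - 12\right) - 137\right) = 3 \left(-13 - 137\right) = 3 \left(-150\right) = -450$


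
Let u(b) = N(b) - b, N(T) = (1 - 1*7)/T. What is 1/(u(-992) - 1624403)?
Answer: -496/805211853 ≈ -6.1599e-7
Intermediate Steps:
N(T) = -6/T (N(T) = (1 - 7)/T = -6/T)
u(b) = -b - 6/b (u(b) = -6/b - b = -b - 6/b)
1/(u(-992) - 1624403) = 1/((-1*(-992) - 6/(-992)) - 1624403) = 1/((992 - 6*(-1/992)) - 1624403) = 1/((992 + 3/496) - 1624403) = 1/(492035/496 - 1624403) = 1/(-805211853/496) = -496/805211853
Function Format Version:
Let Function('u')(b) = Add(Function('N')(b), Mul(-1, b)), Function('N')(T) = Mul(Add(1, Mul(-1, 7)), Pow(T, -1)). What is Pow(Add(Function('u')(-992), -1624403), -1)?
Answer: Rational(-496, 805211853) ≈ -6.1599e-7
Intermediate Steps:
Function('N')(T) = Mul(-6, Pow(T, -1)) (Function('N')(T) = Mul(Add(1, -7), Pow(T, -1)) = Mul(-6, Pow(T, -1)))
Function('u')(b) = Add(Mul(-1, b), Mul(-6, Pow(b, -1))) (Function('u')(b) = Add(Mul(-6, Pow(b, -1)), Mul(-1, b)) = Add(Mul(-1, b), Mul(-6, Pow(b, -1))))
Pow(Add(Function('u')(-992), -1624403), -1) = Pow(Add(Add(Mul(-1, -992), Mul(-6, Pow(-992, -1))), -1624403), -1) = Pow(Add(Add(992, Mul(-6, Rational(-1, 992))), -1624403), -1) = Pow(Add(Add(992, Rational(3, 496)), -1624403), -1) = Pow(Add(Rational(492035, 496), -1624403), -1) = Pow(Rational(-805211853, 496), -1) = Rational(-496, 805211853)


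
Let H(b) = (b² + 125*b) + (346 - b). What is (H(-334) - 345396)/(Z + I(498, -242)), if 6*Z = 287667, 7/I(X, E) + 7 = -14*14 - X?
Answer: -77084764/13443635 ≈ -5.7339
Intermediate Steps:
I(X, E) = 7/(-203 - X) (I(X, E) = 7/(-7 + (-14*14 - X)) = 7/(-7 + (-196 - X)) = 7/(-203 - X))
Z = 95889/2 (Z = (⅙)*287667 = 95889/2 ≈ 47945.)
H(b) = 346 + b² + 124*b
(H(-334) - 345396)/(Z + I(498, -242)) = ((346 + (-334)² + 124*(-334)) - 345396)/(95889/2 - 7/(203 + 498)) = ((346 + 111556 - 41416) - 345396)/(95889/2 - 7/701) = (70486 - 345396)/(95889/2 - 7*1/701) = -274910/(95889/2 - 7/701) = -274910/67218175/1402 = -274910*1402/67218175 = -77084764/13443635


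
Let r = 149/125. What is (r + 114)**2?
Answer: 207331201/15625 ≈ 13269.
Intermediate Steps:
r = 149/125 (r = 149*(1/125) = 149/125 ≈ 1.1920)
(r + 114)**2 = (149/125 + 114)**2 = (14399/125)**2 = 207331201/15625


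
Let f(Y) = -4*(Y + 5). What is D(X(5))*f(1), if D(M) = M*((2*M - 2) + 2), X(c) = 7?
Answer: -2352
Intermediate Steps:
f(Y) = -20 - 4*Y (f(Y) = -4*(5 + Y) = -20 - 4*Y)
D(M) = 2*M² (D(M) = M*((-2 + 2*M) + 2) = M*(2*M) = 2*M²)
D(X(5))*f(1) = (2*7²)*(-20 - 4*1) = (2*49)*(-20 - 4) = 98*(-24) = -2352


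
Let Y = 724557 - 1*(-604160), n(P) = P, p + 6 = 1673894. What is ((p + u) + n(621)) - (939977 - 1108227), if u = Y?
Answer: 3171476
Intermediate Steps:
p = 1673888 (p = -6 + 1673894 = 1673888)
Y = 1328717 (Y = 724557 + 604160 = 1328717)
u = 1328717
((p + u) + n(621)) - (939977 - 1108227) = ((1673888 + 1328717) + 621) - (939977 - 1108227) = (3002605 + 621) - 1*(-168250) = 3003226 + 168250 = 3171476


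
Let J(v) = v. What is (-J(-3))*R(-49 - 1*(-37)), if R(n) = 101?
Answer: 303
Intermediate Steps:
(-J(-3))*R(-49 - 1*(-37)) = -1*(-3)*101 = 3*101 = 303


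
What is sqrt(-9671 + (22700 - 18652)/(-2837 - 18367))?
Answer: I*sqrt(30196252987)/1767 ≈ 98.342*I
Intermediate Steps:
sqrt(-9671 + (22700 - 18652)/(-2837 - 18367)) = sqrt(-9671 + 4048/(-21204)) = sqrt(-9671 + 4048*(-1/21204)) = sqrt(-9671 - 1012/5301) = sqrt(-51266983/5301) = I*sqrt(30196252987)/1767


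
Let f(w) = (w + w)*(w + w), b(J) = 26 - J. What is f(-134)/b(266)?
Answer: -4489/15 ≈ -299.27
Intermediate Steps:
f(w) = 4*w² (f(w) = (2*w)*(2*w) = 4*w²)
f(-134)/b(266) = (4*(-134)²)/(26 - 1*266) = (4*17956)/(26 - 266) = 71824/(-240) = 71824*(-1/240) = -4489/15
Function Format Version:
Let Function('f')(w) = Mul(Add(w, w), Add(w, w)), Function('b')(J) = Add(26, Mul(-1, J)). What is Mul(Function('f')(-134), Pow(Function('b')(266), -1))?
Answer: Rational(-4489, 15) ≈ -299.27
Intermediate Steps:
Function('f')(w) = Mul(4, Pow(w, 2)) (Function('f')(w) = Mul(Mul(2, w), Mul(2, w)) = Mul(4, Pow(w, 2)))
Mul(Function('f')(-134), Pow(Function('b')(266), -1)) = Mul(Mul(4, Pow(-134, 2)), Pow(Add(26, Mul(-1, 266)), -1)) = Mul(Mul(4, 17956), Pow(Add(26, -266), -1)) = Mul(71824, Pow(-240, -1)) = Mul(71824, Rational(-1, 240)) = Rational(-4489, 15)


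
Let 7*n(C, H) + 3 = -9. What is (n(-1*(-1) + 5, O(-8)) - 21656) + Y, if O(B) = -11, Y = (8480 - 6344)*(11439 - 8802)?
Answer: 39276820/7 ≈ 5.6110e+6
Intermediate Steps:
Y = 5632632 (Y = 2136*2637 = 5632632)
n(C, H) = -12/7 (n(C, H) = -3/7 + (⅐)*(-9) = -3/7 - 9/7 = -12/7)
(n(-1*(-1) + 5, O(-8)) - 21656) + Y = (-12/7 - 21656) + 5632632 = -151604/7 + 5632632 = 39276820/7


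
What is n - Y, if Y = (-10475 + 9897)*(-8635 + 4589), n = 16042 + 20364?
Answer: -2302182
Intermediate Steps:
n = 36406
Y = 2338588 (Y = -578*(-4046) = 2338588)
n - Y = 36406 - 1*2338588 = 36406 - 2338588 = -2302182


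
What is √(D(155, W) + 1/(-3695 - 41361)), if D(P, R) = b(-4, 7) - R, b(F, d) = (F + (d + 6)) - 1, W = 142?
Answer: I*√66412555/704 ≈ 11.576*I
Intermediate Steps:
b(F, d) = 5 + F + d (b(F, d) = (F + (6 + d)) - 1 = (6 + F + d) - 1 = 5 + F + d)
D(P, R) = 8 - R (D(P, R) = (5 - 4 + 7) - R = 8 - R)
√(D(155, W) + 1/(-3695 - 41361)) = √((8 - 1*142) + 1/(-3695 - 41361)) = √((8 - 142) + 1/(-45056)) = √(-134 - 1/45056) = √(-6037505/45056) = I*√66412555/704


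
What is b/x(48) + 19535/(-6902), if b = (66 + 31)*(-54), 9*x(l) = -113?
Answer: 323166629/779926 ≈ 414.36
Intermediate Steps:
x(l) = -113/9 (x(l) = (⅑)*(-113) = -113/9)
b = -5238 (b = 97*(-54) = -5238)
b/x(48) + 19535/(-6902) = -5238/(-113/9) + 19535/(-6902) = -5238*(-9/113) + 19535*(-1/6902) = 47142/113 - 19535/6902 = 323166629/779926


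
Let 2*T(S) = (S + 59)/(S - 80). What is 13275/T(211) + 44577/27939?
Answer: 359945462/27939 ≈ 12883.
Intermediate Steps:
T(S) = (59 + S)/(2*(-80 + S)) (T(S) = ((S + 59)/(S - 80))/2 = ((59 + S)/(-80 + S))/2 = (59 + S)/(2*(-80 + S)))
13275/T(211) + 44577/27939 = 13275/(((59 + 211)/(2*(-80 + 211)))) + 44577/27939 = 13275/(((1/2)*270/131)) + 44577*(1/27939) = 13275/(((1/2)*(1/131)*270)) + 14859/9313 = 13275/(135/131) + 14859/9313 = 13275*(131/135) + 14859/9313 = 38645/3 + 14859/9313 = 359945462/27939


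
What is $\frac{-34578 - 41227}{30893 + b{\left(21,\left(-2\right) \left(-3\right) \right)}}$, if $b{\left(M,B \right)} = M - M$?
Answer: $- \frac{75805}{30893} \approx -2.4538$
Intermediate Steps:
$b{\left(M,B \right)} = 0$
$\frac{-34578 - 41227}{30893 + b{\left(21,\left(-2\right) \left(-3\right) \right)}} = \frac{-34578 - 41227}{30893 + 0} = - \frac{75805}{30893}$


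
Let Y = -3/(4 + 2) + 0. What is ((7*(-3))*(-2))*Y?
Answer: -21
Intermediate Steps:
Y = -½ (Y = -3/6 + 0 = (⅙)*(-3) + 0 = -½ + 0 = -½ ≈ -0.50000)
((7*(-3))*(-2))*Y = ((7*(-3))*(-2))*(-½) = -21*(-2)*(-½) = 42*(-½) = -21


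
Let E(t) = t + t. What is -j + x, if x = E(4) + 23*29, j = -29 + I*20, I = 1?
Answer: 684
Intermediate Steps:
j = -9 (j = -29 + 1*20 = -29 + 20 = -9)
E(t) = 2*t
x = 675 (x = 2*4 + 23*29 = 8 + 667 = 675)
-j + x = -1*(-9) + 675 = 9 + 675 = 684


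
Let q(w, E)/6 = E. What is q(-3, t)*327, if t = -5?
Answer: -9810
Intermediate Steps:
q(w, E) = 6*E
q(-3, t)*327 = (6*(-5))*327 = -30*327 = -9810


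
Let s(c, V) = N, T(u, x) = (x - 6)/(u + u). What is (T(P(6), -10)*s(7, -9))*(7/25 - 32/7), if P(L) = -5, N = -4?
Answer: 24032/875 ≈ 27.465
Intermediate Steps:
T(u, x) = (-6 + x)/(2*u) (T(u, x) = (-6 + x)/((2*u)) = (-6 + x)*(1/(2*u)) = (-6 + x)/(2*u))
s(c, V) = -4
(T(P(6), -10)*s(7, -9))*(7/25 - 32/7) = (((½)*(-6 - 10)/(-5))*(-4))*(7/25 - 32/7) = (((½)*(-⅕)*(-16))*(-4))*(7*(1/25) - 32*⅐) = ((8/5)*(-4))*(7/25 - 32/7) = -32/5*(-751/175) = 24032/875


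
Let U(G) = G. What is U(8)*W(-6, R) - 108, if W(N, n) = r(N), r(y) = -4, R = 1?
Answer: -140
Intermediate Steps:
W(N, n) = -4
U(8)*W(-6, R) - 108 = 8*(-4) - 108 = -32 - 108 = -140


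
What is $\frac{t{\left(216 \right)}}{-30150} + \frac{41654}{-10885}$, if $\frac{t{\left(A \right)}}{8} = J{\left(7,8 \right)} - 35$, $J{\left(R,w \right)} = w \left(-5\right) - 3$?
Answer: $- \frac{41635862}{10939425} \approx -3.806$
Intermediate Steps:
$J{\left(R,w \right)} = -3 - 5 w$ ($J{\left(R,w \right)} = - 5 w - 3 = -3 - 5 w$)
$t{\left(A \right)} = -624$ ($t{\left(A \right)} = 8 \left(\left(-3 - 40\right) - 35\right) = 8 \left(-43 - 35\right) = 8 \left(-78\right) = -624$)
$\frac{t{\left(216 \right)}}{-30150} + \frac{41654}{-10885} = - \frac{624}{-30150} + \frac{41654}{-10885} = \left(-624\right) \left(- \frac{1}{30150}\right) + 41654 \left(- \frac{1}{10885}\right) = \frac{104}{5025} - \frac{41654}{10885} = - \frac{41635862}{10939425}$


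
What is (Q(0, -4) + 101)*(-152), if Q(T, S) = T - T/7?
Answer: -15352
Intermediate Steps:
Q(T, S) = 6*T/7 (Q(T, S) = T - T/7 = 6*T/7)
(Q(0, -4) + 101)*(-152) = ((6/7)*0 + 101)*(-152) = (0 + 101)*(-152) = 101*(-152) = -15352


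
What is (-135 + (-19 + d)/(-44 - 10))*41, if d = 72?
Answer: -301063/54 ≈ -5575.2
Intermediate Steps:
(-135 + (-19 + d)/(-44 - 10))*41 = (-135 + (-19 + 72)/(-44 - 10))*41 = (-135 + 53/(-54))*41 = (-135 + 53*(-1/54))*41 = (-135 - 53/54)*41 = -7343/54*41 = -301063/54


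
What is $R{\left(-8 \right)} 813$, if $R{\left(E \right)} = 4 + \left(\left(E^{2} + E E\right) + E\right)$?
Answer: $100812$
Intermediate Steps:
$R{\left(E \right)} = 4 + E + 2 E^{2}$ ($R{\left(E \right)} = 4 + \left(\left(E^{2} + E^{2}\right) + E\right) = 4 + \left(2 E^{2} + E\right) = 4 + \left(E + 2 E^{2}\right) = 4 + E + 2 E^{2}$)
$R{\left(-8 \right)} 813 = \left(4 - 8 + 2 \left(-8\right)^{2}\right) 813 = \left(4 - 8 + 2 \cdot 64\right) 813 = \left(4 - 8 + 128\right) 813 = 124 \cdot 813 = 100812$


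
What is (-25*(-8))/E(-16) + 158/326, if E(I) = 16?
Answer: 4233/326 ≈ 12.985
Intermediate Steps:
(-25*(-8))/E(-16) + 158/326 = -25*(-8)/16 + 158/326 = 200*(1/16) + 158*(1/326) = 25/2 + 79/163 = 4233/326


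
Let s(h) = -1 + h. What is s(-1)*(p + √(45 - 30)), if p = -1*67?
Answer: 134 - 2*√15 ≈ 126.25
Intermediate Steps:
p = -67
s(-1)*(p + √(45 - 30)) = (-1 - 1)*(-67 + √(45 - 30)) = -2*(-67 + √15) = 134 - 2*√15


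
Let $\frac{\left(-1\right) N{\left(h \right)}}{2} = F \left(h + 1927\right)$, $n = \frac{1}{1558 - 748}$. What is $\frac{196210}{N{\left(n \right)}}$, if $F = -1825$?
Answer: $\frac{3178602}{113943583} \approx 0.027896$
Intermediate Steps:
$n = \frac{1}{810} \approx 0.0012346$
$N{\left(h \right)} = 7033550 + 3650 h$ ($N{\left(h \right)} = - 2 \left(- 1825 \left(h + 1927\right)\right) = - 2 \left(- 1825 \left(1927 + h\right)\right) = - 2 \left(-3516775 - 1825 h\right) = 7033550 + 3650 h$)
$\frac{196210}{N{\left(n \right)}} = \frac{196210}{7033550 + 3650 \cdot \frac{1}{810}} = \frac{196210}{7033550 + \frac{365}{81}} = \frac{196210}{\frac{569717915}{81}} = 196210 \cdot \frac{81}{569717915} = \frac{3178602}{113943583}$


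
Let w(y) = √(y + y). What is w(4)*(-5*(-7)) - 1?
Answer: -1 + 70*√2 ≈ 97.995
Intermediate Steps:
w(y) = √2*√y (w(y) = √(2*y) = √2*√y)
w(4)*(-5*(-7)) - 1 = (√2*√4)*(-5*(-7)) - 1 = (√2*2)*35 - 1 = (2*√2)*35 - 1 = 70*√2 - 1 = -1 + 70*√2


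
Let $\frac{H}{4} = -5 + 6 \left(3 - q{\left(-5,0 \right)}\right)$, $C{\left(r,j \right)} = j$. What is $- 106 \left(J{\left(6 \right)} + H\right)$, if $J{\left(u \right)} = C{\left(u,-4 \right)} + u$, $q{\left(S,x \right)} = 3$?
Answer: $1908$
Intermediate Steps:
$J{\left(u \right)} = -4 + u$
$H = -20$ ($H = 4 \left(-5 + 6 \left(3 - 3\right)\right) = 4 \left(-5 + 6 \cdot 0\right) = 4 \left(-5 + 0\right) = 4 \left(-5\right) = -20$)
$- 106 \left(J{\left(6 \right)} + H\right) = - 106 \left(\left(-4 + 6\right) - 20\right) = - 106 \left(2 - 20\right) = \left(-106\right) \left(-18\right) = 1908$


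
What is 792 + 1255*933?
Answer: 1171707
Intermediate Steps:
792 + 1255*933 = 792 + 1170915 = 1171707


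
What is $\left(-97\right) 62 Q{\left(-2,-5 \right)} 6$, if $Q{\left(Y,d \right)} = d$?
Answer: $180420$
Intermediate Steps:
$\left(-97\right) 62 Q{\left(-2,-5 \right)} 6 = \left(-97\right) 62 \left(\left(-5\right) 6\right) = \left(-6014\right) \left(-30\right) = 180420$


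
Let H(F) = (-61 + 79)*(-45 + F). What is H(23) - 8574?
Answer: -8970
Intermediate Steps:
H(F) = -810 + 18*F (H(F) = 18*(-45 + F) = -810 + 18*F)
H(23) - 8574 = (-810 + 18*23) - 8574 = (-810 + 414) - 8574 = -396 - 8574 = -8970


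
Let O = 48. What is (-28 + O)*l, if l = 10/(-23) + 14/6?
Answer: 2620/69 ≈ 37.971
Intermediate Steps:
l = 131/69 (l = 10*(-1/23) + 14*(1/6) = -10/23 + 7/3 = 131/69 ≈ 1.8986)
(-28 + O)*l = (-28 + 48)*(131/69) = 20*(131/69) = 2620/69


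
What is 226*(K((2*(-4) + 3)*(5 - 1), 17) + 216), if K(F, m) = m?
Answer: 52658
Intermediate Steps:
226*(K((2*(-4) + 3)*(5 - 1), 17) + 216) = 226*(17 + 216) = 226*233 = 52658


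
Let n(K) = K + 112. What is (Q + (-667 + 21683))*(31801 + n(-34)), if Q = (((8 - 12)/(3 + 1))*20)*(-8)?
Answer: 675069704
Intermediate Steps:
n(K) = 112 + K
Q = 160 (Q = (-4/4*20)*(-8) = (-4*¼*20)*(-8) = -1*20*(-8) = -20*(-8) = 160)
(Q + (-667 + 21683))*(31801 + n(-34)) = (160 + (-667 + 21683))*(31801 + (112 - 34)) = (160 + 21016)*(31801 + 78) = 21176*31879 = 675069704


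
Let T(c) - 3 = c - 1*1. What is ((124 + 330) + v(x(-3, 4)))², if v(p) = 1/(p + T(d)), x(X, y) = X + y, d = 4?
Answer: 10106041/49 ≈ 2.0625e+5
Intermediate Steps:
T(c) = 2 + c (T(c) = 3 + (c - 1*1) = 3 + (c - 1) = 3 + (-1 + c) = 2 + c)
v(p) = 1/(6 + p) (v(p) = 1/(p + (2 + 4)) = 1/(p + 6) = 1/(6 + p))
((124 + 330) + v(x(-3, 4)))² = ((124 + 330) + 1/(6 + (-3 + 4)))² = (454 + 1/(6 + 1))² = (454 + 1/7)² = (454 + ⅐)² = (3179/7)² = 10106041/49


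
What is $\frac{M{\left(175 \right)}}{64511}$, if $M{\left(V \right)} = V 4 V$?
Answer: $\frac{122500}{64511} \approx 1.8989$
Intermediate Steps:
$M{\left(V \right)} = 4 V^{2}$ ($M{\left(V \right)} = 4 V V = 4 V^{2}$)
$\frac{M{\left(175 \right)}}{64511} = \frac{4 \cdot 175^{2}}{64511} = 4 \cdot 30625 \cdot \frac{1}{64511} = 122500 \cdot \frac{1}{64511} = \frac{122500}{64511}$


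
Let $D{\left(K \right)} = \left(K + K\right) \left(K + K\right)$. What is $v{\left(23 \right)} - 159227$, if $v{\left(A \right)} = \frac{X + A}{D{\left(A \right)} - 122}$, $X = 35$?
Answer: $- \frac{158749290}{997} \approx -1.5923 \cdot 10^{5}$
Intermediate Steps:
$D{\left(K \right)} = 4 K^{2}$ ($D{\left(K \right)} = 2 K 2 K = 4 K^{2}$)
$v{\left(A \right)} = \frac{35 + A}{-122 + 4 A^{2}}$ ($v{\left(A \right)} = \frac{35 + A}{4 A^{2} - 122} = \frac{35 + A}{-122 + 4 A^{2}}$)
$v{\left(23 \right)} - 159227 = \frac{35 + 23}{2 \left(-61 + 2 \cdot 23^{2}\right)} - 159227 = \frac{1}{2} \frac{1}{-61 + 2 \cdot 529} \cdot 58 - 159227 = \frac{1}{2} \frac{1}{-61 + 1058} \cdot 58 - 159227 = \frac{1}{2} \cdot \frac{1}{997} \cdot 58 - 159227 = \frac{29}{997} - 159227 = - \frac{158749290}{997}$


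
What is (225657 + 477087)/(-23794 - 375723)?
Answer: -702744/399517 ≈ -1.7590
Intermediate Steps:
(225657 + 477087)/(-23794 - 375723) = 702744/(-399517) = 702744*(-1/399517) = -702744/399517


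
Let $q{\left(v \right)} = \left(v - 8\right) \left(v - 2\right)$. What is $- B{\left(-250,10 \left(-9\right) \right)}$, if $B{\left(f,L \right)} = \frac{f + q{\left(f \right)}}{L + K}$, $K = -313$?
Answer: $\frac{4982}{31} \approx 160.71$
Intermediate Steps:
$q{\left(v \right)} = \left(-8 + v\right) \left(-2 + v\right)$
$B{\left(f,L \right)} = \frac{16 + f^{2} - 9 f}{-313 + L}$ ($B{\left(f,L \right)} = \frac{f + \left(16 + f^{2} - 10 f\right)}{L - 313} = \frac{16 + f^{2} - 9 f}{-313 + L}$)
$- B{\left(-250,10 \left(-9\right) \right)} = - \frac{16 + \left(-250\right)^{2} - -2250}{-313 + 10 \left(-9\right)} = - \frac{16 + 62500 + 2250}{-313 - 90} = - \frac{64766}{-403} = - \frac{\left(-1\right) 64766}{403} = \left(-1\right) \left(- \frac{4982}{31}\right) = \frac{4982}{31}$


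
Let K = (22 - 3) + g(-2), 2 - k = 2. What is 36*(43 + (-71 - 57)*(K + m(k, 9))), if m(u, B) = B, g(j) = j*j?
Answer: -145908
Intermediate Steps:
k = 0 (k = 2 - 1*2 = 2 - 2 = 0)
g(j) = j²
K = 23 (K = (22 - 3) + (-2)² = 19 + 4 = 23)
36*(43 + (-71 - 57)*(K + m(k, 9))) = 36*(43 + (-71 - 57)*(23 + 9)) = 36*(43 - 128*32) = 36*(43 - 4096) = 36*(-4053) = -145908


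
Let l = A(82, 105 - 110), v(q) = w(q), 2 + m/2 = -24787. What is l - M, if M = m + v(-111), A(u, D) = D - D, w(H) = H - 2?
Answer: 49691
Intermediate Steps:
w(H) = -2 + H
m = -49578 (m = -4 + 2*(-24787) = -4 - 49574 = -49578)
v(q) = -2 + q
A(u, D) = 0
M = -49691 (M = -49578 + (-2 - 111) = -49578 - 113 = -49691)
l = 0
l - M = 0 - 1*(-49691) = 0 + 49691 = 49691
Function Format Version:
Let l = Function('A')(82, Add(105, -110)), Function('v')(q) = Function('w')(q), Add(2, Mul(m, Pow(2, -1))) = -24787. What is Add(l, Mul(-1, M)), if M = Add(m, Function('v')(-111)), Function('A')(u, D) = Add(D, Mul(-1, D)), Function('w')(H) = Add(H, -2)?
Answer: 49691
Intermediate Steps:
Function('w')(H) = Add(-2, H)
m = -49578 (m = Add(-4, Mul(2, -24787)) = Add(-4, -49574) = -49578)
Function('v')(q) = Add(-2, q)
Function('A')(u, D) = 0
M = -49691 (M = Add(-49578, Add(-2, -111)) = Add(-49578, -113) = -49691)
l = 0
Add(l, Mul(-1, M)) = Add(0, Mul(-1, -49691)) = Add(0, 49691) = 49691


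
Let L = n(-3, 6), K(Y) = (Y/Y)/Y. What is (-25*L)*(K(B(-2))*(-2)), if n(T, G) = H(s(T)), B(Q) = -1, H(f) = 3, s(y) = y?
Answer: -150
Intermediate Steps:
K(Y) = 1/Y
n(T, G) = 3
L = 3
(-25*L)*(K(B(-2))*(-2)) = (-25*3)*(-2/(-1)) = -(-75)*(-2) = -75*2 = -150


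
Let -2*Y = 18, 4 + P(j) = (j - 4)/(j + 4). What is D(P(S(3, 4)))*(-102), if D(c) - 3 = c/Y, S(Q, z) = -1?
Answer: -3332/9 ≈ -370.22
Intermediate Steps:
P(j) = -4 + (-4 + j)/(4 + j) (P(j) = -4 + (j - 4)/(j + 4) = -4 + (-4 + j)/(4 + j))
Y = -9 (Y = -½*18 = -9)
D(c) = 3 - c/9 (D(c) = 3 + c/(-9) = 3 + c*(-⅑) = 3 - c/9)
D(P(S(3, 4)))*(-102) = (3 - (-20 - 3*(-1))/(9*(4 - 1)))*(-102) = (3 - (-20 + 3)/(9*3))*(-102) = (3 - (-17)/27)*(-102) = (3 - ⅑*(-17/3))*(-102) = (3 + 17/27)*(-102) = (98/27)*(-102) = -3332/9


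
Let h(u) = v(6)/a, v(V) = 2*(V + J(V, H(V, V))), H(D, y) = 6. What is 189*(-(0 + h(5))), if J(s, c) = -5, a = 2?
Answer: -189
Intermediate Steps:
v(V) = -10 + 2*V (v(V) = 2*(V - 5) = 2*(-5 + V) = -10 + 2*V)
h(u) = 1 (h(u) = (-10 + 2*6)/2 = (-10 + 12)*(1/2) = 2*(1/2) = 1)
189*(-(0 + h(5))) = 189*(-(0 + 1)) = 189*(-1*1) = 189*(-1) = -189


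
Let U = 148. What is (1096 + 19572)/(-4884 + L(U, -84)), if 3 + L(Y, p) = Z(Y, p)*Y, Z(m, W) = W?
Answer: -20668/17319 ≈ -1.1934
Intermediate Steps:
L(Y, p) = -3 + Y*p (L(Y, p) = -3 + p*Y = -3 + Y*p)
(1096 + 19572)/(-4884 + L(U, -84)) = (1096 + 19572)/(-4884 + (-3 + 148*(-84))) = 20668/(-4884 + (-3 - 12432)) = 20668/(-4884 - 12435) = 20668/(-17319) = 20668*(-1/17319) = -20668/17319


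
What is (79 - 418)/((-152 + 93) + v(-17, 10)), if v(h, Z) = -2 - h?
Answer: 339/44 ≈ 7.7045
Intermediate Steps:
(79 - 418)/((-152 + 93) + v(-17, 10)) = (79 - 418)/((-152 + 93) + (-2 - 1*(-17))) = -339/(-59 + (-2 + 17)) = -339/(-59 + 15) = -339/(-44) = -339*(-1/44) = 339/44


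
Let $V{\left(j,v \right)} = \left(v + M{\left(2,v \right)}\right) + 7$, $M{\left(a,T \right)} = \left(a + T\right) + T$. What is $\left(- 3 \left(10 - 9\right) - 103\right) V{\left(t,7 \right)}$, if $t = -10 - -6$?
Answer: $-3180$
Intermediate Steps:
$M{\left(a,T \right)} = a + 2 T$ ($M{\left(a,T \right)} = \left(T + a\right) + T = a + 2 T$)
$t = -4$ ($t = -10 + 6 = -4$)
$V{\left(j,v \right)} = 9 + 3 v$ ($V{\left(j,v \right)} = \left(v + \left(2 + 2 v\right)\right) + 7 = \left(2 + 3 v\right) + 7 = 9 + 3 v$)
$\left(- 3 \left(10 - 9\right) - 103\right) V{\left(t,7 \right)} = \left(- 3 \left(10 - 9\right) - 103\right) \left(9 + 3 \cdot 7\right) = \left(\left(-3\right) 1 - 103\right) \left(9 + 21\right) = \left(-3 - 103\right) 30 = \left(-106\right) 30 = -3180$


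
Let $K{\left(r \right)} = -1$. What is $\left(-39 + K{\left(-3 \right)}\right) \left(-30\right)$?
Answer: $1200$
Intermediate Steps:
$\left(-39 + K{\left(-3 \right)}\right) \left(-30\right) = \left(-39 - 1\right) \left(-30\right) = \left(-40\right) \left(-30\right) = 1200$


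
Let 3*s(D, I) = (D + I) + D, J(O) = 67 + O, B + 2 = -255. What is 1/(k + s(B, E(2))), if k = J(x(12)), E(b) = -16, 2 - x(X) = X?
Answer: -3/359 ≈ -0.0083565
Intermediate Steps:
x(X) = 2 - X
B = -257 (B = -2 - 255 = -257)
s(D, I) = I/3 + 2*D/3 (s(D, I) = ((D + I) + D)/3 = (I + 2*D)/3 = I/3 + 2*D/3)
k = 57 (k = 67 + (2 - 1*12) = 67 + (2 - 12) = 67 - 10 = 57)
1/(k + s(B, E(2))) = 1/(57 + ((⅓)*(-16) + (⅔)*(-257))) = 1/(57 + (-16/3 - 514/3)) = 1/(57 - 530/3) = 1/(-359/3) = -3/359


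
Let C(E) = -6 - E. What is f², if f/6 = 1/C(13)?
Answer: 36/361 ≈ 0.099723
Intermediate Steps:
f = -6/19 (f = 6/(-6 - 1*13) = 6/(-6 - 13) = 6/(-19) = 6*(-1/19) = -6/19 ≈ -0.31579)
f² = (-6/19)² = 36/361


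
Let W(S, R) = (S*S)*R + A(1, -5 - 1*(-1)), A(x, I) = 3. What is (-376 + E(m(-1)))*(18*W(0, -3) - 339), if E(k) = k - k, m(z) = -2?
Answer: 107160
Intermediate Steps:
E(k) = 0
W(S, R) = 3 + R*S**2 (W(S, R) = (S*S)*R + 3 = S**2*R + 3 = R*S**2 + 3 = 3 + R*S**2)
(-376 + E(m(-1)))*(18*W(0, -3) - 339) = (-376 + 0)*(18*(3 - 3*0**2) - 339) = -376*(18*(3 - 3*0) - 339) = -376*(18*(3 + 0) - 339) = -376*(18*3 - 339) = -376*(54 - 339) = -376*(-285) = 107160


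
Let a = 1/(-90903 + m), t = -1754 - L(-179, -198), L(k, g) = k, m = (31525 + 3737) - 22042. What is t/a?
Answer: 122350725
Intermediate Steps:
m = 13220 (m = 35262 - 22042 = 13220)
t = -1575 (t = -1754 - 1*(-179) = -1754 + 179 = -1575)
a = -1/77683 (a = 1/(-90903 + 13220) = 1/(-77683) = -1/77683 ≈ -1.2873e-5)
t/a = -1575/(-1/77683) = -1575*(-77683) = 122350725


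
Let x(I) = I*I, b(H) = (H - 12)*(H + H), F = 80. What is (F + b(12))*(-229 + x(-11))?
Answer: -8640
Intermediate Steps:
b(H) = 2*H*(-12 + H) (b(H) = (-12 + H)*(2*H) = 2*H*(-12 + H))
x(I) = I²
(F + b(12))*(-229 + x(-11)) = (80 + 2*12*(-12 + 12))*(-229 + (-11)²) = (80 + 2*12*0)*(-229 + 121) = (80 + 0)*(-108) = 80*(-108) = -8640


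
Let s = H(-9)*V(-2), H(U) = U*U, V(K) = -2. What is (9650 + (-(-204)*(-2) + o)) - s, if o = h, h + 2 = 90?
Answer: 9492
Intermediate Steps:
h = 88 (h = -2 + 90 = 88)
o = 88
H(U) = U²
s = -162 (s = (-9)²*(-2) = 81*(-2) = -162)
(9650 + (-(-204)*(-2) + o)) - s = (9650 + (-(-204)*(-2) + 88)) - 1*(-162) = (9650 + (-68*6 + 88)) + 162 = (9650 + (-408 + 88)) + 162 = (9650 - 320) + 162 = 9330 + 162 = 9492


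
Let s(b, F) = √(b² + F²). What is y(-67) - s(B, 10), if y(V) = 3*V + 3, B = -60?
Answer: -198 - 10*√37 ≈ -258.83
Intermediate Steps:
y(V) = 3 + 3*V
s(b, F) = √(F² + b²)
y(-67) - s(B, 10) = (3 + 3*(-67)) - √(10² + (-60)²) = (3 - 201) - √(100 + 3600) = -198 - √3700 = -198 - 10*√37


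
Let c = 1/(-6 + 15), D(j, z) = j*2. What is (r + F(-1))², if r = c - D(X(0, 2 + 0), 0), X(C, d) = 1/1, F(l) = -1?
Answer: 676/81 ≈ 8.3457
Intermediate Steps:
X(C, d) = 1
D(j, z) = 2*j
c = ⅑ (c = 1/9 = ⅑ ≈ 0.11111)
r = -17/9 (r = ⅑ - 2 = -17/9 ≈ -1.8889)
(r + F(-1))² = (-17/9 - 1)² = (-26/9)² = 676/81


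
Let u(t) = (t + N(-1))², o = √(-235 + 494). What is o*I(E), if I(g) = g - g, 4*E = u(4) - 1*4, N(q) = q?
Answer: 0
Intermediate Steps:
o = √259 ≈ 16.093
u(t) = (-1 + t)² (u(t) = (t - 1)² = (-1 + t)²)
E = 5/4 (E = ((-1 + 4)² - 1*4)/4 = (3² - 4)/4 = (9 - 4)/4 = (¼)*5 = 5/4 ≈ 1.2500)
I(g) = 0
o*I(E) = √259*0 = 0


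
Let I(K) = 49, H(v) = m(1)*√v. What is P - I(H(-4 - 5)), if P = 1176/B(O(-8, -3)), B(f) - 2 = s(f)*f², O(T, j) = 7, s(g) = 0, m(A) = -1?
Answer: 539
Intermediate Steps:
H(v) = -√v
B(f) = 2 (B(f) = 2 + 0*f² = 2 + 0 = 2)
P = 588 (P = 1176/2 = 1176*(½) = 588)
P - I(H(-4 - 5)) = 588 - 1*49 = 588 - 49 = 539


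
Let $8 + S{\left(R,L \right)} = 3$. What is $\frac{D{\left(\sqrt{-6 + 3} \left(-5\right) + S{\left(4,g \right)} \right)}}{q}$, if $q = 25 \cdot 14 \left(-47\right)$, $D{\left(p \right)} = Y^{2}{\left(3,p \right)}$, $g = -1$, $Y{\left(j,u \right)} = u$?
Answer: $\frac{1}{329} - \frac{i \sqrt{3}}{329} \approx 0.0030395 - 0.0052646 i$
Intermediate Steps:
$S{\left(R,L \right)} = -5$ ($S{\left(R,L \right)} = -8 + 3 = -5$)
$D{\left(p \right)} = p^{2}$
$q = -16450$ ($q = 350 \left(-47\right) = -16450$)
$\frac{D{\left(\sqrt{-6 + 3} \left(-5\right) + S{\left(4,g \right)} \right)}}{q} = \frac{\left(\sqrt{-6 + 3} \left(-5\right) - 5\right)^{2}}{-16450} = \left(\sqrt{-3} \left(-5\right) - 5\right)^{2} \left(- \frac{1}{16450}\right) = \left(i \sqrt{3} \left(-5\right) - 5\right)^{2} \left(- \frac{1}{16450}\right) = \left(- 5 i \sqrt{3} - 5\right)^{2} \left(- \frac{1}{16450}\right) = \left(-5 - 5 i \sqrt{3}\right)^{2} \left(- \frac{1}{16450}\right) = - \frac{\left(-5 - 5 i \sqrt{3}\right)^{2}}{16450}$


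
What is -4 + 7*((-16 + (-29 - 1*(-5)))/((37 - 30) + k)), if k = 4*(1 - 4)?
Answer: 52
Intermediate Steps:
k = -12 (k = 4*(-3) = -12)
-4 + 7*((-16 + (-29 - 1*(-5)))/((37 - 30) + k)) = -4 + 7*((-16 + (-29 - 1*(-5)))/((37 - 30) - 12)) = -4 + 7*((-16 + (-29 + 5))/(7 - 12)) = -4 + 7*((-16 - 24)/(-5)) = -4 + 7*(-40*(-⅕)) = -4 + 7*8 = -4 + 56 = 52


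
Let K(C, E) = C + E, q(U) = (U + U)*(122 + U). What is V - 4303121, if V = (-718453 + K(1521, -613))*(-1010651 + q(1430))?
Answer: -2459798073726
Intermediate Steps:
q(U) = 2*U*(122 + U) (q(U) = (2*U)*(122 + U) = 2*U*(122 + U))
V = -2459793770605 (V = (-718453 + (1521 - 613))*(-1010651 + 2*1430*(122 + 1430)) = (-718453 + 908)*(-1010651 + 2*1430*1552) = -717545*(-1010651 + 4438720) = -717545*3428069 = -2459793770605)
V - 4303121 = -2459793770605 - 4303121 = -2459798073726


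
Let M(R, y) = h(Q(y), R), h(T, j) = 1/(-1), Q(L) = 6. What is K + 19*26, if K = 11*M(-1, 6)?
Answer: 483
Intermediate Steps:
h(T, j) = -1
M(R, y) = -1
K = -11 (K = 11*(-1) = -11)
K + 19*26 = -11 + 19*26 = -11 + 494 = 483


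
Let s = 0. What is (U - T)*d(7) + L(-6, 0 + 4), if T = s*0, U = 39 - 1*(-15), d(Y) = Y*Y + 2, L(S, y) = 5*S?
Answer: 2724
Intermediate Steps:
d(Y) = 2 + Y**2 (d(Y) = Y**2 + 2 = 2 + Y**2)
U = 54 (U = 39 + 15 = 54)
T = 0 (T = 0*0 = 0)
(U - T)*d(7) + L(-6, 0 + 4) = (54 - 1*0)*(2 + 7**2) + 5*(-6) = (54 + 0)*(2 + 49) - 30 = 54*51 - 30 = 2754 - 30 = 2724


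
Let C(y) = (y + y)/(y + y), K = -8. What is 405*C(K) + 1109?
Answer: 1514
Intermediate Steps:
C(y) = 1 (C(y) = (2*y)/((2*y)) = (2*y)*(1/(2*y)) = 1)
405*C(K) + 1109 = 405*1 + 1109 = 405 + 1109 = 1514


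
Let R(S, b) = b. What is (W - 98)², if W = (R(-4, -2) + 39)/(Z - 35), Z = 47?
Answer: 1297321/144 ≈ 9009.2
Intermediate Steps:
W = 37/12 (W = (-2 + 39)/(47 - 35) = 37/12 ≈ 3.0833)
(W - 98)² = (37/12 - 98)² = (-1139/12)² = 1297321/144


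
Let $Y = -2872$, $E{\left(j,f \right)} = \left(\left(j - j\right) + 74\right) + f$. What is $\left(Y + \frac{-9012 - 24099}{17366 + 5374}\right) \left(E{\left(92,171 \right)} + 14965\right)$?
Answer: $- \frac{33128592237}{758} \approx -4.3705 \cdot 10^{7}$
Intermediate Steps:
$E{\left(j,f \right)} = 74 + f$ ($E{\left(j,f \right)} = \left(0 + 74\right) + f = 74 + f$)
$\left(Y + \frac{-9012 - 24099}{17366 + 5374}\right) \left(E{\left(92,171 \right)} + 14965\right) = \left(-2872 + \frac{-9012 - 24099}{17366 + 5374}\right) \left(\left(74 + 171\right) + 14965\right) = \left(-2872 - \frac{33111}{22740}\right) \left(245 + 14965\right) = \left(-2872 - \frac{11037}{7580}\right) 15210 = \left(- \frac{21780797}{7580}\right) 15210 = - \frac{33128592237}{758}$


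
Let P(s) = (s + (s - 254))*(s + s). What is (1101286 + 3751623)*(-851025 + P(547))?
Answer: 329682372915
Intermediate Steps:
P(s) = 2*s*(-254 + 2*s) (P(s) = (s + (-254 + s))*(2*s) = (-254 + 2*s)*(2*s) = 2*s*(-254 + 2*s))
(1101286 + 3751623)*(-851025 + P(547)) = (1101286 + 3751623)*(-851025 + 4*547*(-127 + 547)) = 4852909*(-851025 + 4*547*420) = 4852909*(-851025 + 918960) = 4852909*67935 = 329682372915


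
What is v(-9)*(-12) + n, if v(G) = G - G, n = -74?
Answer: -74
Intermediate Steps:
v(G) = 0
v(-9)*(-12) + n = 0*(-12) - 74 = 0 - 74 = -74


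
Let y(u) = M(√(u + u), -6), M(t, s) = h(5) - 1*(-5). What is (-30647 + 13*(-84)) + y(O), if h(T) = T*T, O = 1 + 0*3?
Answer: -31709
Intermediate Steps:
O = 1 (O = 1 + 0 = 1)
h(T) = T²
M(t, s) = 30 (M(t, s) = 5² - 1*(-5) = 25 + 5 = 30)
y(u) = 30
(-30647 + 13*(-84)) + y(O) = (-30647 + 13*(-84)) + 30 = (-30647 - 1092) + 30 = -31739 + 30 = -31709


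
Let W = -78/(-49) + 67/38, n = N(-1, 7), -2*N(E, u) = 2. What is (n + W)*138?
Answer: 302565/931 ≈ 324.99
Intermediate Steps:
N(E, u) = -1 (N(E, u) = -1/2*2 = -1)
n = -1
W = 6247/1862 (W = -78*(-1/49) + 67*(1/38) = 78/49 + 67/38 = 6247/1862 ≈ 3.3550)
(n + W)*138 = (-1 + 6247/1862)*138 = (4385/1862)*138 = 302565/931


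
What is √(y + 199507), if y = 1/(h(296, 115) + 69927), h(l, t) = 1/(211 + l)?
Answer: √250763241157524196630/35452990 ≈ 446.66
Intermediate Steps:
y = 507/35452990 (y = 1/(1/(211 + 296) + 69927) = 1/(1/507 + 69927) = 1/(35452990/507) = 507/35452990 ≈ 1.4301e-5)
√(y + 199507) = √(507/35452990 + 199507) = √(7073119676437/35452990) = √250763241157524196630/35452990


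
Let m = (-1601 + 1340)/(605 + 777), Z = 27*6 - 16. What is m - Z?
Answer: -202033/1382 ≈ -146.19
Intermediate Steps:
Z = 146 (Z = 162 - 16 = 146)
m = -261/1382 ≈ -0.18886
m - Z = -261/1382 - 1*146 = -261/1382 - 146 = -202033/1382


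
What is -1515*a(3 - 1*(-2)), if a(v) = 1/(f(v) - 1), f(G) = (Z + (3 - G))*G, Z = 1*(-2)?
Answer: 505/7 ≈ 72.143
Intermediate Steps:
Z = -2
f(G) = G*(1 - G) (f(G) = (-2 + (3 - G))*G = (1 - G)*G = G*(1 - G))
a(v) = 1/(-1 + v*(1 - v)) (a(v) = 1/(v*(1 - v) - 1) = 1/(-1 + v*(1 - v)))
-1515*a(3 - 1*(-2)) = -(-1515)/(1 + (3 - 1*(-2))*(-1 + (3 - 1*(-2)))) = -(-1515)/(1 + (3 + 2)*(-1 + (3 + 2))) = -(-1515)/(1 + 5*(-1 + 5)) = -(-1515)/(1 + 5*4) = -(-1515)/(1 + 20) = -(-1515)/21 = -1515*(-1/21) = 505/7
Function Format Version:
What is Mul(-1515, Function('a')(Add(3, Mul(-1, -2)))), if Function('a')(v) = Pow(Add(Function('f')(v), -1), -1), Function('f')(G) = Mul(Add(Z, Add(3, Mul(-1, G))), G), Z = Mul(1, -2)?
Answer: Rational(505, 7) ≈ 72.143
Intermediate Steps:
Z = -2
Function('f')(G) = Mul(G, Add(1, Mul(-1, G))) (Function('f')(G) = Mul(Add(-2, Add(3, Mul(-1, G))), G) = Mul(Add(1, Mul(-1, G)), G) = Mul(G, Add(1, Mul(-1, G))))
Function('a')(v) = Pow(Add(-1, Mul(v, Add(1, Mul(-1, v)))), -1) (Function('a')(v) = Pow(Add(Mul(v, Add(1, Mul(-1, v))), -1), -1) = Pow(Add(-1, Mul(v, Add(1, Mul(-1, v)))), -1))
Mul(-1515, Function('a')(Add(3, Mul(-1, -2)))) = Mul(-1515, Mul(-1, Pow(Add(1, Mul(Add(3, Mul(-1, -2)), Add(-1, Add(3, Mul(-1, -2))))), -1))) = Mul(-1515, Mul(-1, Pow(Add(1, Mul(Add(3, 2), Add(-1, Add(3, 2)))), -1))) = Mul(-1515, Mul(-1, Pow(Add(1, Mul(5, Add(-1, 5))), -1))) = Mul(-1515, Mul(-1, Pow(Add(1, Mul(5, 4)), -1))) = Mul(-1515, Mul(-1, Pow(Add(1, 20), -1))) = Mul(-1515, Mul(-1, Pow(21, -1))) = Mul(-1515, Mul(-1, Rational(1, 21))) = Mul(-1515, Rational(-1, 21)) = Rational(505, 7)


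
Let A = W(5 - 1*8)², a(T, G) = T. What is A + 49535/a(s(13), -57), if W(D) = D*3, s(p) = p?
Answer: 50588/13 ≈ 3891.4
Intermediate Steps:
W(D) = 3*D
A = 81 (A = (3*(5 - 1*8))² = (3*(5 - 8))² = (3*(-3))² = (-9)² = 81)
A + 49535/a(s(13), -57) = 81 + 49535/13 = 50588/13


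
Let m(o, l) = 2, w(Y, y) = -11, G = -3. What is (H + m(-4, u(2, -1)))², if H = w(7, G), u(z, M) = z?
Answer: 81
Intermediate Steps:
H = -11
(H + m(-4, u(2, -1)))² = (-11 + 2)² = (-9)² = 81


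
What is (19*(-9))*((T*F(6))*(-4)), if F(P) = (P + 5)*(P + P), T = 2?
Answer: 180576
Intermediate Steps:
F(P) = 2*P*(5 + P) (F(P) = (5 + P)*(2*P) = 2*P*(5 + P))
(19*(-9))*((T*F(6))*(-4)) = (19*(-9))*((2*(2*6*(5 + 6)))*(-4)) = -171*2*(2*6*11)*(-4) = -171*2*132*(-4) = -45144*(-4) = -171*(-1056) = 180576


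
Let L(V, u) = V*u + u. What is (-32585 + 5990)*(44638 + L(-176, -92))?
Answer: -1615327110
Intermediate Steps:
L(V, u) = u + V*u
(-32585 + 5990)*(44638 + L(-176, -92)) = (-32585 + 5990)*(44638 - 92*(1 - 176)) = -26595*(44638 - 92*(-175)) = -26595*(44638 + 16100) = -26595*60738 = -1615327110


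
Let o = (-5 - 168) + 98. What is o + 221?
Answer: 146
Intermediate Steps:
o = -75 (o = -173 + 98 = -75)
o + 221 = -75 + 221 = 146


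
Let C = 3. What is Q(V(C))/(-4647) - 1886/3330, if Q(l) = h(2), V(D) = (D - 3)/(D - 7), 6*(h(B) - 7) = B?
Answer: -162753/286565 ≈ -0.56794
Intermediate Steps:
h(B) = 7 + B/6
V(D) = (-3 + D)/(-7 + D)
Q(l) = 22/3 (Q(l) = 7 + (⅙)*2 = 7 + ⅓ = 22/3)
Q(V(C))/(-4647) - 1886/3330 = (22/3)/(-4647) - 1886/3330 = (22/3)*(-1/4647) - 1886*1/3330 = -22/13941 - 943/1665 = -162753/286565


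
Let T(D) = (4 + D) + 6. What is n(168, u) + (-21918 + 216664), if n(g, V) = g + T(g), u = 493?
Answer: 195092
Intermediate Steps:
T(D) = 10 + D
n(g, V) = 10 + 2*g (n(g, V) = g + (10 + g) = 10 + 2*g)
n(168, u) + (-21918 + 216664) = (10 + 2*168) + (-21918 + 216664) = (10 + 336) + 194746 = 346 + 194746 = 195092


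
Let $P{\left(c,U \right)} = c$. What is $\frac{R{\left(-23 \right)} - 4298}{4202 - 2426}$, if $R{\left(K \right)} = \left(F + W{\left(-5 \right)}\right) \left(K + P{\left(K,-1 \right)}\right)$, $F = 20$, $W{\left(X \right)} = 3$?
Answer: $- \frac{1339}{444} \approx -3.0158$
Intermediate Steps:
$R{\left(K \right)} = 46 K$ ($R{\left(K \right)} = \left(20 + 3\right) \left(K + K\right) = 23 \cdot 2 K = 46 K$)
$\frac{R{\left(-23 \right)} - 4298}{4202 - 2426} = \frac{46 \left(-23\right) - 4298}{4202 - 2426} = \frac{-1058 - 4298}{1776} = \left(-5356\right) \frac{1}{1776} = - \frac{1339}{444}$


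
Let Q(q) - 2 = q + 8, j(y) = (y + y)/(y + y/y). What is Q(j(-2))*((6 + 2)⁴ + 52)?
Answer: 58072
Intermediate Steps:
j(y) = 2*y/(1 + y) (j(y) = (2*y)/(y + 1) = (2*y)/(1 + y) = 2*y/(1 + y))
Q(q) = 10 + q (Q(q) = 2 + (q + 8) = 2 + (8 + q) = 10 + q)
Q(j(-2))*((6 + 2)⁴ + 52) = (10 + 2*(-2)/(1 - 2))*((6 + 2)⁴ + 52) = (10 + 2*(-2)/(-1))*(8⁴ + 52) = (10 + 2*(-2)*(-1))*(4096 + 52) = (10 + 4)*4148 = 14*4148 = 58072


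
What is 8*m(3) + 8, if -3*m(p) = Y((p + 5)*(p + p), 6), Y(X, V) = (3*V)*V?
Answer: -280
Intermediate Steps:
Y(X, V) = 3*V**2
m(p) = -36 (m(p) = -6**2 = -36)
8*m(3) + 8 = 8*(-36) + 8 = -288 + 8 = -280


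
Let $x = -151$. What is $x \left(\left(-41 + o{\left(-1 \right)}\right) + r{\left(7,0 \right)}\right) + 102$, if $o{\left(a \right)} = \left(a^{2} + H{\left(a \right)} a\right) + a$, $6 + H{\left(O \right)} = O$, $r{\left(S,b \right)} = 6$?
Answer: $4330$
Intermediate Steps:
$H{\left(O \right)} = -6 + O$
$o{\left(a \right)} = a + a^{2} + a \left(-6 + a\right)$ ($o{\left(a \right)} = \left(a^{2} + \left(-6 + a\right) a\right) + a = \left(a^{2} + a \left(-6 + a\right)\right) + a = a + a^{2} + a \left(-6 + a\right)$)
$x \left(\left(-41 + o{\left(-1 \right)}\right) + r{\left(7,0 \right)}\right) + 102 = - 151 \left(\left(-41 - \left(-5 + 2 \left(-1\right)\right)\right) + 6\right) + 102 = - 151 \left(\left(-41 - \left(-5 - 2\right)\right) + 6\right) + 102 = - 151 \left(\left(-41 - -7\right) + 6\right) + 102 = - 151 \left(\left(-41 + 7\right) + 6\right) + 102 = - 151 \left(-34 + 6\right) + 102 = \left(-151\right) \left(-28\right) + 102 = 4228 + 102 = 4330$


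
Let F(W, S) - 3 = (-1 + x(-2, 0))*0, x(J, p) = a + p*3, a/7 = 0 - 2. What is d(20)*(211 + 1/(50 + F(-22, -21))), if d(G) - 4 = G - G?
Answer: 44736/53 ≈ 844.08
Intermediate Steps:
a = -14 (a = 7*(0 - 2) = 7*(-2) = -14)
x(J, p) = -14 + 3*p (x(J, p) = -14 + p*3 = -14 + 3*p)
d(G) = 4 (d(G) = 4 + (G - G) = 4 + 0 = 4)
F(W, S) = 3 (F(W, S) = 3 + (-1 + (-14 + 3*0))*0 = 3 + (-1 + (-14 + 0))*0 = 3 + (-1 - 14)*0 = 3 - 15*0 = 3 + 0 = 3)
d(20)*(211 + 1/(50 + F(-22, -21))) = 4*(211 + 1/(50 + 3)) = 4*(211 + 1/53) = 4*(11184/53) = 44736/53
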